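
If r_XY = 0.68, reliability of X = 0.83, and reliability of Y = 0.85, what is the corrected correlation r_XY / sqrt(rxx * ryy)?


r_corrected = rxy / sqrt(rxx * ryy)
= 0.68 / sqrt(0.83 * 0.85)
= 0.68 / sqrt(0.7055)
= 0.68 / 0.83994
r_corrected = 0.8096

0.8096


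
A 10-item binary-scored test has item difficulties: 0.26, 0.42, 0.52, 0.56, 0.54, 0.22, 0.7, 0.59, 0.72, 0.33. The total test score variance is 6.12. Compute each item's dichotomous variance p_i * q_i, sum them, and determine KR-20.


For each item, compute p_i * q_i:
  Item 1: 0.26 * 0.74 = 0.1924
  Item 2: 0.42 * 0.58 = 0.2436
  Item 3: 0.52 * 0.48 = 0.2496
  Item 4: 0.56 * 0.44 = 0.2464
  Item 5: 0.54 * 0.46 = 0.2484
  Item 6: 0.22 * 0.78 = 0.1716
  Item 7: 0.7 * 0.3 = 0.21
  Item 8: 0.59 * 0.41 = 0.2419
  Item 9: 0.72 * 0.28 = 0.2016
  Item 10: 0.33 * 0.67 = 0.2211
Sum(p_i * q_i) = 0.1924 + 0.2436 + 0.2496 + 0.2464 + 0.2484 + 0.1716 + 0.21 + 0.2419 + 0.2016 + 0.2211 = 2.2266
KR-20 = (k/(k-1)) * (1 - Sum(p_i*q_i) / Var_total)
= (10/9) * (1 - 2.2266/6.12)
= 1.1111 * 0.6362
KR-20 = 0.7069

0.7069


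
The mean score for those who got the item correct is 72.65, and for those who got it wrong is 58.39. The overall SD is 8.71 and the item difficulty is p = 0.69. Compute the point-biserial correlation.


q = 1 - p = 0.31
rpb = ((M1 - M0) / SD) * sqrt(p * q)
rpb = ((72.65 - 58.39) / 8.71) * sqrt(0.69 * 0.31)
rpb = 0.7572

0.7572


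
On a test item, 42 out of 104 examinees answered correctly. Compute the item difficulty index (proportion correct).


Item difficulty p = number correct / total examinees
p = 42 / 104
p = 0.4038

0.4038


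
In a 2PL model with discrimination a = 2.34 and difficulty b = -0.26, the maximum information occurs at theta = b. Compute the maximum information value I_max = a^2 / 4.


For 2PL, max info at theta = b = -0.26
I_max = a^2 / 4 = 2.34^2 / 4
= 5.4756 / 4
I_max = 1.3689

1.3689


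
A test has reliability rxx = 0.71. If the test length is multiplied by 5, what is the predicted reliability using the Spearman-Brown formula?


r_new = (n * rxx) / (1 + (n-1) * rxx)
r_new = (5 * 0.71) / (1 + 4 * 0.71)
r_new = 3.55 / 3.84
r_new = 0.9245

0.9245


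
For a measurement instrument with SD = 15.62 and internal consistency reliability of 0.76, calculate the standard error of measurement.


SEM = SD * sqrt(1 - rxx)
SEM = 15.62 * sqrt(1 - 0.76)
SEM = 15.62 * sqrt(0.24) = 15.62 * 0.489898
SEM = 7.6522

7.6522


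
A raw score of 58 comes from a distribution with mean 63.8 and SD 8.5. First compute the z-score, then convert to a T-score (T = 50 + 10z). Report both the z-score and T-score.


z = (X - mean) / SD = (58 - 63.8) / 8.5
z = -5.8 / 8.5
z = -0.6824
T-score = T = 50 + 10z
Carry z at full precision (z = -5.8 / 8.5) into the conversion:
T-score = 50 + 10 * (-5.8 / 8.5) = 50 + -58 / 8.5
T-score = 50 + -6.8235
T-score = 43.1765

43.1765


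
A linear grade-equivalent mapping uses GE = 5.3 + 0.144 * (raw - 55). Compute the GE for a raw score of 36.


raw - median = 36 - 55 = -19
slope * diff = 0.144 * -19 = -2.736
GE = 5.3 + -2.736
GE = 2.564

2.564


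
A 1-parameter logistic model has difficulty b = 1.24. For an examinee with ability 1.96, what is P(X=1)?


theta - b = 1.96 - 1.24 = 0.72
exp(-(theta - b)) = exp(-0.72) = 0.4868
P = 1 / (1 + 0.4868)
P = 0.6726

0.6726


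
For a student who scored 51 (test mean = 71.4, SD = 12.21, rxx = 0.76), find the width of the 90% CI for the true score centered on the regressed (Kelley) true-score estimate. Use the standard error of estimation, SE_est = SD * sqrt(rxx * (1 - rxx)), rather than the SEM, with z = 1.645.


True score estimate = 0.76*51 + 0.24*71.4 = 55.896
SE_est = SD * sqrt(rxx * (1 - rxx)) = 12.21 * sqrt(0.76 * 0.24) = 12.21 * sqrt(0.1824) = 5.214685
CI = T_est +/- z * SE_est, so width = 2 * z * SE_est = 2 * 1.645 * 5.214685
Width = 17.1563

17.1563


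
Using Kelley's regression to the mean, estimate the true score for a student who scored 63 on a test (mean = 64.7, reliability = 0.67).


T_est = rxx * X + (1 - rxx) * mean
T_est = 0.67 * 63 + 0.33 * 64.7
T_est = 42.21 + 21.351
T_est = 63.561

63.561


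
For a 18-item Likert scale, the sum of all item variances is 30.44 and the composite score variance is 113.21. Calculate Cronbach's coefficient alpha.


alpha = (k/(k-1)) * (1 - sum(si^2)/s_total^2)
= (18/17) * (1 - 30.44/113.21)
alpha = 0.7741

0.7741


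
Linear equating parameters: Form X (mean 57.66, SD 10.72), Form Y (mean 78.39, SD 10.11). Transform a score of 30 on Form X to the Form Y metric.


slope = SD_Y / SD_X = 10.11 / 10.72 ~ 0.9431
intercept = mean_Y - slope * mean_X = 78.39 - (10.11 / 10.72) * 57.66 ~ 24.011
Y = slope * X + intercept. To avoid rounding drift from the rounded slope/intercept, evaluate the equivalent form Y = mean_Y + SD_Y * (X - mean_X) / SD_X at full precision:
Y = 78.39 + 10.11 * (30 - 57.66) / 10.72
Y = 78.39 - 10.11 * 27.66 / 10.72
Y = 78.39 - 279.6426 / 10.72
Y = 78.39 - 26.0861
Y = 52.3039

52.3039


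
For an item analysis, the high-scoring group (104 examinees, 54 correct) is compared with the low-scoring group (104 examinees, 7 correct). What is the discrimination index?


p_upper = 54/104 = 0.5192
p_lower = 7/104 = 0.0673
D = 0.5192 - 0.0673 = 0.4519

0.4519


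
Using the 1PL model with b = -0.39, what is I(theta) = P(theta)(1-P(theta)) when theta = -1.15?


P = 1/(1+exp(-(-1.15--0.39))) = 0.3186
I = P*(1-P) = 0.3186 * 0.6814
I = 0.2171

0.2171


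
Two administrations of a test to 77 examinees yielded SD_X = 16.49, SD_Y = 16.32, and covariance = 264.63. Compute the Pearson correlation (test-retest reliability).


r = cov(X,Y) / (SD_X * SD_Y)
r = 264.63 / (16.49 * 16.32)
r = 264.63 / 269.1168
r = 0.9833

0.9833


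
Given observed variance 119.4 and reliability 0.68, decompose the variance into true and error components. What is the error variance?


var_true = rxx * var_obs = 0.68 * 119.4 = 81.192
var_error = var_obs - var_true
var_error = 119.4 - 81.192
var_error = 38.208

38.208


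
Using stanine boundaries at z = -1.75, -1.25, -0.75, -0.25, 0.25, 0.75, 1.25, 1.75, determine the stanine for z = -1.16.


Stanine boundaries: [-1.75, -1.25, -0.75, -0.25, 0.25, 0.75, 1.25, 1.75]
z = -1.16
Check each boundary:
  z >= -1.75 -> could be stanine 2
  z >= -1.25 -> could be stanine 3
  z < -0.75
  z < -0.25
  z < 0.25
  z < 0.75
  z < 1.25
  z < 1.75
Highest qualifying boundary gives stanine = 3

3


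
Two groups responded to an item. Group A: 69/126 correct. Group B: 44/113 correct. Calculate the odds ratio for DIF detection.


Odds_A = 69/57 = 1.2105
Odds_B = 44/69 = 0.6377
OR = Odds_A / Odds_B = 1.2105 / 0.6377
Exactly, OR = (69 * 69) / (57 * 44) = 4761 / 2508
OR = 1.8983

1.8983


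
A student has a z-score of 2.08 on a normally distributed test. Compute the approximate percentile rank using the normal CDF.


CDF(z) = 0.5 * (1 + erf(z/sqrt(2)))
erf(1.4708) = 0.9625
CDF = 0.9812
Percentile rank = 0.9812 * 100 = 98.12

98.12


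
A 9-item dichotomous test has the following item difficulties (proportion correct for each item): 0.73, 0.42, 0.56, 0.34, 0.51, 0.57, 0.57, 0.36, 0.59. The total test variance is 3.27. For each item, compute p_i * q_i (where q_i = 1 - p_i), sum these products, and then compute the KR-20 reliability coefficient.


For each item, compute p_i * q_i:
  Item 1: 0.73 * 0.27 = 0.1971
  Item 2: 0.42 * 0.58 = 0.2436
  Item 3: 0.56 * 0.44 = 0.2464
  Item 4: 0.34 * 0.66 = 0.2244
  Item 5: 0.51 * 0.49 = 0.2499
  Item 6: 0.57 * 0.43 = 0.2451
  Item 7: 0.57 * 0.43 = 0.2451
  Item 8: 0.36 * 0.64 = 0.2304
  Item 9: 0.59 * 0.41 = 0.2419
Sum(p_i * q_i) = 0.1971 + 0.2436 + 0.2464 + 0.2244 + 0.2499 + 0.2451 + 0.2451 + 0.2304 + 0.2419 = 2.1239
KR-20 = (k/(k-1)) * (1 - Sum(p_i*q_i) / Var_total)
= (9/8) * (1 - 2.1239/3.27)
= 1.125 * 0.3505
KR-20 = 0.3943

0.3943


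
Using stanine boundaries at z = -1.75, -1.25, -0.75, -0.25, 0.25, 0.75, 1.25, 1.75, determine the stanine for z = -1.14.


Stanine boundaries: [-1.75, -1.25, -0.75, -0.25, 0.25, 0.75, 1.25, 1.75]
z = -1.14
Check each boundary:
  z >= -1.75 -> could be stanine 2
  z >= -1.25 -> could be stanine 3
  z < -0.75
  z < -0.25
  z < 0.25
  z < 0.75
  z < 1.25
  z < 1.75
Highest qualifying boundary gives stanine = 3

3


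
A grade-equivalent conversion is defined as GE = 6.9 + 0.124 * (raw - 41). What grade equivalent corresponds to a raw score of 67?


raw - median = 67 - 41 = 26
slope * diff = 0.124 * 26 = 3.224
GE = 6.9 + 3.224
GE = 10.124

10.124


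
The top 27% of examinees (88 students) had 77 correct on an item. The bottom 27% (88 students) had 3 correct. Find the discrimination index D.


p_upper = 77/88 = 0.875
p_lower = 3/88 = 0.0341
D = 0.875 - 0.0341 = 0.8409

0.8409


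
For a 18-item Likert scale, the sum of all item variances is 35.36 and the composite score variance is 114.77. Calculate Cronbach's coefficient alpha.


alpha = (k/(k-1)) * (1 - sum(si^2)/s_total^2)
= (18/17) * (1 - 35.36/114.77)
alpha = 0.7326

0.7326


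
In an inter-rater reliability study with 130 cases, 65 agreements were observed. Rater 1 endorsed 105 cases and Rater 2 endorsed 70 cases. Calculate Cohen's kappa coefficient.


P_o = 65/130 = 0.5
P_e = (105*70 + 25*60) / 16900 = 0.523669
kappa = (P_o - P_e) / (1 - P_e)
kappa = (0.5 - 0.523669) / (1 - 0.523669)
kappa = -0.0497

-0.0497


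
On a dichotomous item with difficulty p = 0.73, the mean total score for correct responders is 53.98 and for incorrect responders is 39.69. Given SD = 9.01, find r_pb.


q = 1 - p = 0.27
rpb = ((M1 - M0) / SD) * sqrt(p * q)
rpb = ((53.98 - 39.69) / 9.01) * sqrt(0.73 * 0.27)
rpb = 0.7041

0.7041


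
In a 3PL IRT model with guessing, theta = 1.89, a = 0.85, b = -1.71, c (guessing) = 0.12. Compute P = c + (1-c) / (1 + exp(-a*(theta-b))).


logit = 0.85*(1.89 - -1.71) = 3.06
P* = 1/(1 + exp(-3.06)) = 0.9552
P = 0.12 + (1 - 0.12) * 0.9552
P = 0.9606

0.9606


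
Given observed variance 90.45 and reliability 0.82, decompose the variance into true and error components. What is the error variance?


var_true = rxx * var_obs = 0.82 * 90.45 = 74.169
var_error = var_obs - var_true
var_error = 90.45 - 74.169
var_error = 16.281

16.281


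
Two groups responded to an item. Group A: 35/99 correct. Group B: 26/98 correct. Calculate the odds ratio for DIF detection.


Odds_A = 35/64 = 0.5469
Odds_B = 26/72 = 0.3611
OR = Odds_A / Odds_B = 0.5469 / 0.3611
Exactly, OR = (35 * 72) / (64 * 26) = 2520 / 1664
OR = 1.5144

1.5144


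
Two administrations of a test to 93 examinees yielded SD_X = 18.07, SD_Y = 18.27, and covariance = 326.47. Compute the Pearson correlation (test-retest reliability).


r = cov(X,Y) / (SD_X * SD_Y)
r = 326.47 / (18.07 * 18.27)
r = 326.47 / 330.1389
r = 0.9889

0.9889


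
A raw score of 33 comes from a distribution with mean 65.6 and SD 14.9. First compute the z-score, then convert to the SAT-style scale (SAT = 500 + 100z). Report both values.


z = (X - mean) / SD = (33 - 65.6) / 14.9
z = -32.6 / 14.9
z = -2.1879
SAT-scale = SAT = 500 + 100z
Carry z at full precision (z = -32.6 / 14.9) into the conversion:
SAT-scale = 500 + 100 * (-32.6 / 14.9) = 500 + -3260 / 14.9
SAT-scale = 500 + -218.7919
SAT-scale = 281.2081

281.2081


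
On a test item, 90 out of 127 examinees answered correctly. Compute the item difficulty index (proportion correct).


Item difficulty p = number correct / total examinees
p = 90 / 127
p = 0.7087

0.7087


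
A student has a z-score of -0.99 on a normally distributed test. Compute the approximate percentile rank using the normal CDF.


CDF(z) = 0.5 * (1 + erf(z/sqrt(2)))
erf(-0.7) = -0.6778
CDF = 0.1611
Percentile rank = 0.1611 * 100 = 16.11

16.11


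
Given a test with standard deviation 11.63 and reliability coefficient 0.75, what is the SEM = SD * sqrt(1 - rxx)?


SEM = SD * sqrt(1 - rxx)
SEM = 11.63 * sqrt(1 - 0.75)
SEM = 11.63 * sqrt(0.25) = 11.63 * 0.5
SEM = 5.815

5.815


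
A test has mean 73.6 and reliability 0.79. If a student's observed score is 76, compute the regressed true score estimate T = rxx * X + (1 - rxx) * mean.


T_est = rxx * X + (1 - rxx) * mean
T_est = 0.79 * 76 + 0.21 * 73.6
T_est = 60.04 + 15.456
T_est = 75.496

75.496


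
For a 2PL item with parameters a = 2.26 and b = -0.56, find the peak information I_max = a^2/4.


For 2PL, max info at theta = b = -0.56
I_max = a^2 / 4 = 2.26^2 / 4
= 5.1076 / 4
I_max = 1.2769

1.2769


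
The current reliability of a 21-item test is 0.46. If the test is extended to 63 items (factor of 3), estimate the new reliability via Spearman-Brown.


r_new = (n * rxx) / (1 + (n-1) * rxx)
r_new = (3 * 0.46) / (1 + 2 * 0.46)
r_new = 1.38 / 1.92
r_new = 0.7188

0.7188


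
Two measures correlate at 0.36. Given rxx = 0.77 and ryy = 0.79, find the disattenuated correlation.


r_corrected = rxy / sqrt(rxx * ryy)
= 0.36 / sqrt(0.77 * 0.79)
= 0.36 / sqrt(0.6083)
= 0.36 / 0.779936
r_corrected = 0.4616

0.4616


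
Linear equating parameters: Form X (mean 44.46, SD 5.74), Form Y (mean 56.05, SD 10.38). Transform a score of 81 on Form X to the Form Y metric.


slope = SD_Y / SD_X = 10.38 / 5.74 ~ 1.8084
intercept = mean_Y - slope * mean_X = 56.05 - (10.38 / 5.74) * 44.46 ~ -24.3498
Y = slope * X + intercept. To avoid rounding drift from the rounded slope/intercept, evaluate the equivalent form Y = mean_Y + SD_Y * (X - mean_X) / SD_X at full precision:
Y = 56.05 + 10.38 * (81 - 44.46) / 5.74
Y = 56.05 + 10.38 * 36.54 / 5.74
Y = 56.05 + 379.2852 / 5.74
Y = 56.05 + 66.0776
Y = 122.1276

122.1276


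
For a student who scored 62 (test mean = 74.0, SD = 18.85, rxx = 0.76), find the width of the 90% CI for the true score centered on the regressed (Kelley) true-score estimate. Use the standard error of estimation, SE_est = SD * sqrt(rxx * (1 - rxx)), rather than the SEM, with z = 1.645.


True score estimate = 0.76*62 + 0.24*74.0 = 64.88
SE_est = SD * sqrt(rxx * (1 - rxx)) = 18.85 * sqrt(0.76 * 0.24) = 18.85 * sqrt(0.1824) = 8.050517
CI = T_est +/- z * SE_est, so width = 2 * z * SE_est = 2 * 1.645 * 8.050517
Width = 26.4862

26.4862


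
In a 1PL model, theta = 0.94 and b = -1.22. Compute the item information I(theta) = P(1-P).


P = 1/(1+exp(-(0.94--1.22))) = 0.8966
I = P*(1-P) = 0.8966 * 0.1034
I = 0.0927

0.0927


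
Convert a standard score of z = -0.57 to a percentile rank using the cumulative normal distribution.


CDF(z) = 0.5 * (1 + erf(z/sqrt(2)))
erf(-0.4031) = -0.4313
CDF = 0.2843
Percentile rank = 0.2843 * 100 = 28.43

28.43


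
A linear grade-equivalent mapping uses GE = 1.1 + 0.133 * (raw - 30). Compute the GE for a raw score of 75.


raw - median = 75 - 30 = 45
slope * diff = 0.133 * 45 = 5.985
GE = 1.1 + 5.985
GE = 7.085

7.085


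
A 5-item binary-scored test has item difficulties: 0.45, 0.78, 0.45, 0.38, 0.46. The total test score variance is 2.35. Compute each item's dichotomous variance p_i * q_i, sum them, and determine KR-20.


For each item, compute p_i * q_i:
  Item 1: 0.45 * 0.55 = 0.2475
  Item 2: 0.78 * 0.22 = 0.1716
  Item 3: 0.45 * 0.55 = 0.2475
  Item 4: 0.38 * 0.62 = 0.2356
  Item 5: 0.46 * 0.54 = 0.2484
Sum(p_i * q_i) = 0.2475 + 0.1716 + 0.2475 + 0.2356 + 0.2484 = 1.1506
KR-20 = (k/(k-1)) * (1 - Sum(p_i*q_i) / Var_total)
= (5/4) * (1 - 1.1506/2.35)
= 1.25 * 0.5104
KR-20 = 0.638

0.638


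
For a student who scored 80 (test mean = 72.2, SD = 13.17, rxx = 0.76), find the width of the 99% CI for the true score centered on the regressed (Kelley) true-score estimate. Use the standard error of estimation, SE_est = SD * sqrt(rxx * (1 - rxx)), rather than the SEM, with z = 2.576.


True score estimate = 0.76*80 + 0.24*72.2 = 78.128
SE_est = SD * sqrt(rxx * (1 - rxx)) = 13.17 * sqrt(0.76 * 0.24) = 13.17 * sqrt(0.1824) = 5.624685
CI = T_est +/- z * SE_est, so width = 2 * z * SE_est = 2 * 2.576 * 5.624685
Width = 28.9784

28.9784


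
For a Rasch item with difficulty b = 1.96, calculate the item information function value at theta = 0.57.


P = 1/(1+exp(-(0.57-1.96))) = 0.1994
I = P*(1-P) = 0.1994 * 0.8006
I = 0.1596

0.1596


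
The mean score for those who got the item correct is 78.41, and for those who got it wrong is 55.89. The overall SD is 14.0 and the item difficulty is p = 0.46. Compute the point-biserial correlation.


q = 1 - p = 0.54
rpb = ((M1 - M0) / SD) * sqrt(p * q)
rpb = ((78.41 - 55.89) / 14.0) * sqrt(0.46 * 0.54)
rpb = 0.8017

0.8017


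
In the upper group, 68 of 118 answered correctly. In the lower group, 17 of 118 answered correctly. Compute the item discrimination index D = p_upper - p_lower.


p_upper = 68/118 = 0.5763
p_lower = 17/118 = 0.1441
D = 0.5763 - 0.1441 = 0.4322

0.4322


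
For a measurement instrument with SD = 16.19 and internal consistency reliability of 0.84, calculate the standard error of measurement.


SEM = SD * sqrt(1 - rxx)
SEM = 16.19 * sqrt(1 - 0.84)
SEM = 16.19 * sqrt(0.16) = 16.19 * 0.4
SEM = 6.476

6.476


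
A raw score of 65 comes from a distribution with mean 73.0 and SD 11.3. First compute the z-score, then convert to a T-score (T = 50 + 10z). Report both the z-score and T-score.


z = (X - mean) / SD = (65 - 73.0) / 11.3
z = -8.0 / 11.3
z = -0.708
T-score = T = 50 + 10z
Carry z at full precision (z = -8.0 / 11.3) into the conversion:
T-score = 50 + 10 * (-8.0 / 11.3) = 50 + -80 / 11.3
T-score = 50 + -7.0796
T-score = 42.9204

42.9204


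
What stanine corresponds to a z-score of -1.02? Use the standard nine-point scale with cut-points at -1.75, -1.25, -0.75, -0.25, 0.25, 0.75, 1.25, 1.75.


Stanine boundaries: [-1.75, -1.25, -0.75, -0.25, 0.25, 0.75, 1.25, 1.75]
z = -1.02
Check each boundary:
  z >= -1.75 -> could be stanine 2
  z >= -1.25 -> could be stanine 3
  z < -0.75
  z < -0.25
  z < 0.25
  z < 0.75
  z < 1.25
  z < 1.75
Highest qualifying boundary gives stanine = 3

3


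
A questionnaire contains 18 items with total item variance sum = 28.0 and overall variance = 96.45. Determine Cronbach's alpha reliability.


alpha = (k/(k-1)) * (1 - sum(si^2)/s_total^2)
= (18/17) * (1 - 28.0/96.45)
alpha = 0.7514

0.7514


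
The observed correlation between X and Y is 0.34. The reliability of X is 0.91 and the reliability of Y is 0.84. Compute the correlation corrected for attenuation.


r_corrected = rxy / sqrt(rxx * ryy)
= 0.34 / sqrt(0.91 * 0.84)
= 0.34 / sqrt(0.7644)
= 0.34 / 0.8743
r_corrected = 0.3889

0.3889


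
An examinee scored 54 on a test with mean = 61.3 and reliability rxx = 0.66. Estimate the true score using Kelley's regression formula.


T_est = rxx * X + (1 - rxx) * mean
T_est = 0.66 * 54 + 0.34 * 61.3
T_est = 35.64 + 20.842
T_est = 56.482

56.482


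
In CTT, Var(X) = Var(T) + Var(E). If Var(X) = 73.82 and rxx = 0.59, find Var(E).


var_true = rxx * var_obs = 0.59 * 73.82 = 43.5538
var_error = var_obs - var_true
var_error = 73.82 - 43.5538
var_error = 30.2662

30.2662


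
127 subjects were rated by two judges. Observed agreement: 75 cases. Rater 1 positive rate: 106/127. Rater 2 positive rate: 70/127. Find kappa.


P_o = 75/127 = 0.590551
P_e = (106*70 + 21*57) / 16129 = 0.534255
kappa = (P_o - P_e) / (1 - P_e)
kappa = (0.590551 - 0.534255) / (1 - 0.534255)
kappa = 0.1209

0.1209


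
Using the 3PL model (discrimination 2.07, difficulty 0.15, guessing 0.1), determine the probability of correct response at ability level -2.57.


logit = 2.07*(-2.57 - 0.15) = -5.6304
P* = 1/(1 + exp(--5.6304)) = 0.0036
P = 0.1 + (1 - 0.1) * 0.0036
P = 0.1032

0.1032


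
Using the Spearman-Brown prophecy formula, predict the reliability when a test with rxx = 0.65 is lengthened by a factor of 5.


r_new = (n * rxx) / (1 + (n-1) * rxx)
r_new = (5 * 0.65) / (1 + 4 * 0.65)
r_new = 3.25 / 3.6
r_new = 0.9028

0.9028


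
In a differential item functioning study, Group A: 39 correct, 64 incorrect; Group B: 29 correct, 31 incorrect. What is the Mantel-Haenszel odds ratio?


Odds_A = 39/64 = 0.6094
Odds_B = 29/31 = 0.9355
OR = Odds_A / Odds_B = 0.6094 / 0.9355
Exactly, OR = (39 * 31) / (64 * 29) = 1209 / 1856
OR = 0.6514

0.6514


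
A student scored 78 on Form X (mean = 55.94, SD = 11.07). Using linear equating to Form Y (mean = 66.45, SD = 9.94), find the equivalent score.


slope = SD_Y / SD_X = 9.94 / 11.07 ~ 0.8979
intercept = mean_Y - slope * mean_X = 66.45 - (9.94 / 11.07) * 55.94 ~ 16.2202
Y = slope * X + intercept. To avoid rounding drift from the rounded slope/intercept, evaluate the equivalent form Y = mean_Y + SD_Y * (X - mean_X) / SD_X at full precision:
Y = 66.45 + 9.94 * (78 - 55.94) / 11.07
Y = 66.45 + 9.94 * 22.06 / 11.07
Y = 66.45 + 219.2764 / 11.07
Y = 66.45 + 19.8082
Y = 86.2582

86.2582


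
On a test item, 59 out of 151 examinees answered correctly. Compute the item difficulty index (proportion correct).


Item difficulty p = number correct / total examinees
p = 59 / 151
p = 0.3907

0.3907


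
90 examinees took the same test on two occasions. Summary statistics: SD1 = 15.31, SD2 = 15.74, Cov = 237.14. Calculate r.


r = cov(X,Y) / (SD_X * SD_Y)
r = 237.14 / (15.31 * 15.74)
r = 237.14 / 240.9794
r = 0.9841

0.9841


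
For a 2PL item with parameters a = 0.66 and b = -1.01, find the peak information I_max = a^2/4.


For 2PL, max info at theta = b = -1.01
I_max = a^2 / 4 = 0.66^2 / 4
= 0.4356 / 4
I_max = 0.1089

0.1089


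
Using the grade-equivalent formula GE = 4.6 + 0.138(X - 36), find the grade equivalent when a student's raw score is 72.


raw - median = 72 - 36 = 36
slope * diff = 0.138 * 36 = 4.968
GE = 4.6 + 4.968
GE = 9.568

9.568


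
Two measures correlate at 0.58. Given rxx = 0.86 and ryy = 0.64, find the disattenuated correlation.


r_corrected = rxy / sqrt(rxx * ryy)
= 0.58 / sqrt(0.86 * 0.64)
= 0.58 / sqrt(0.5504)
= 0.58 / 0.741889
r_corrected = 0.7818

0.7818


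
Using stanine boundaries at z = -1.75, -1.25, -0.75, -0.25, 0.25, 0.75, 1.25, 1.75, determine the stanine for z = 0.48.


Stanine boundaries: [-1.75, -1.25, -0.75, -0.25, 0.25, 0.75, 1.25, 1.75]
z = 0.48
Check each boundary:
  z >= -1.75 -> could be stanine 2
  z >= -1.25 -> could be stanine 3
  z >= -0.75 -> could be stanine 4
  z >= -0.25 -> could be stanine 5
  z >= 0.25 -> could be stanine 6
  z < 0.75
  z < 1.25
  z < 1.75
Highest qualifying boundary gives stanine = 6

6


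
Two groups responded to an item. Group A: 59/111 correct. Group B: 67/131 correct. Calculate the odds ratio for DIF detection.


Odds_A = 59/52 = 1.1346
Odds_B = 67/64 = 1.0469
OR = Odds_A / Odds_B = 1.1346 / 1.0469
Exactly, OR = (59 * 64) / (52 * 67) = 3776 / 3484
OR = 1.0838

1.0838


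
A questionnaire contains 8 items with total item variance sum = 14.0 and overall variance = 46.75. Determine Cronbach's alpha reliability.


alpha = (k/(k-1)) * (1 - sum(si^2)/s_total^2)
= (8/7) * (1 - 14.0/46.75)
alpha = 0.8006

0.8006


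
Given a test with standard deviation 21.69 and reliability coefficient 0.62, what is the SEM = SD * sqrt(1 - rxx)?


SEM = SD * sqrt(1 - rxx)
SEM = 21.69 * sqrt(1 - 0.62)
SEM = 21.69 * sqrt(0.38) = 21.69 * 0.616441
SEM = 13.3706

13.3706


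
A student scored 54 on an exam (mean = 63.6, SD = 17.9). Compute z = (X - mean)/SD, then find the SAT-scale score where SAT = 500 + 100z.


z = (X - mean) / SD = (54 - 63.6) / 17.9
z = -9.6 / 17.9
z = -0.5363
SAT-scale = SAT = 500 + 100z
Carry z at full precision (z = -9.6 / 17.9) into the conversion:
SAT-scale = 500 + 100 * (-9.6 / 17.9) = 500 + -960 / 17.9
SAT-scale = 500 + -53.6313
SAT-scale = 446.3687

446.3687


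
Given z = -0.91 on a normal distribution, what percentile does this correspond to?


CDF(z) = 0.5 * (1 + erf(z/sqrt(2)))
erf(-0.6435) = -0.6372
CDF = 0.1814
Percentile rank = 0.1814 * 100 = 18.14

18.14


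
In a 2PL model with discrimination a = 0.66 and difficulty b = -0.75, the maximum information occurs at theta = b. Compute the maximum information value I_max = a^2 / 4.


For 2PL, max info at theta = b = -0.75
I_max = a^2 / 4 = 0.66^2 / 4
= 0.4356 / 4
I_max = 0.1089

0.1089


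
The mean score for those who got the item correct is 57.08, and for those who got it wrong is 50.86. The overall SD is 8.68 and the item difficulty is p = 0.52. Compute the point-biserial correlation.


q = 1 - p = 0.48
rpb = ((M1 - M0) / SD) * sqrt(p * q)
rpb = ((57.08 - 50.86) / 8.68) * sqrt(0.52 * 0.48)
rpb = 0.358

0.358


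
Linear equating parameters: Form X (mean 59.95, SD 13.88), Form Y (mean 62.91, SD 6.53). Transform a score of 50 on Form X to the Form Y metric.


slope = SD_Y / SD_X = 6.53 / 13.88 ~ 0.4705
intercept = mean_Y - slope * mean_X = 62.91 - (6.53 / 13.88) * 59.95 ~ 34.7059
Y = slope * X + intercept. To avoid rounding drift from the rounded slope/intercept, evaluate the equivalent form Y = mean_Y + SD_Y * (X - mean_X) / SD_X at full precision:
Y = 62.91 + 6.53 * (50 - 59.95) / 13.88
Y = 62.91 - 6.53 * 9.95 / 13.88
Y = 62.91 - 64.9735 / 13.88
Y = 62.91 - 4.6811
Y = 58.2289

58.2289


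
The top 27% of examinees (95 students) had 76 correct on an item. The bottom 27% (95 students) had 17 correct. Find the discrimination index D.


p_upper = 76/95 = 0.8
p_lower = 17/95 = 0.1789
D = 0.8 - 0.1789 = 0.6211

0.6211


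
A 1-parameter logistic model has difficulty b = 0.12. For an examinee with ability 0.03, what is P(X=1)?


theta - b = 0.03 - 0.12 = -0.09
exp(-(theta - b)) = exp(0.09) = 1.0942
P = 1 / (1 + 1.0942)
P = 0.4775

0.4775


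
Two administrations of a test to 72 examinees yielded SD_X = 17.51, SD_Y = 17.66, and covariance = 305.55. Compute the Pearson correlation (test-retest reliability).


r = cov(X,Y) / (SD_X * SD_Y)
r = 305.55 / (17.51 * 17.66)
r = 305.55 / 309.2266
r = 0.9881

0.9881


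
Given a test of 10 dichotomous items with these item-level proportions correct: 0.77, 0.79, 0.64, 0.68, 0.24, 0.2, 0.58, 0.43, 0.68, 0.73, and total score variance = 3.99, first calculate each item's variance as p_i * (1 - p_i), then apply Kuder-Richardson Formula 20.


For each item, compute p_i * q_i:
  Item 1: 0.77 * 0.23 = 0.1771
  Item 2: 0.79 * 0.21 = 0.1659
  Item 3: 0.64 * 0.36 = 0.2304
  Item 4: 0.68 * 0.32 = 0.2176
  Item 5: 0.24 * 0.76 = 0.1824
  Item 6: 0.2 * 0.8 = 0.16
  Item 7: 0.58 * 0.42 = 0.2436
  Item 8: 0.43 * 0.57 = 0.2451
  Item 9: 0.68 * 0.32 = 0.2176
  Item 10: 0.73 * 0.27 = 0.1971
Sum(p_i * q_i) = 0.1771 + 0.1659 + 0.2304 + 0.2176 + 0.1824 + 0.16 + 0.2436 + 0.2451 + 0.2176 + 0.1971 = 2.0368
KR-20 = (k/(k-1)) * (1 - Sum(p_i*q_i) / Var_total)
= (10/9) * (1 - 2.0368/3.99)
= 1.1111 * 0.4895
KR-20 = 0.5439

0.5439


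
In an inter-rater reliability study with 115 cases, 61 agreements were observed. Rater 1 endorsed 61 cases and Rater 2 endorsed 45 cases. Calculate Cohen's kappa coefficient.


P_o = 61/115 = 0.530435
P_e = (61*45 + 54*70) / 13225 = 0.493384
kappa = (P_o - P_e) / (1 - P_e)
kappa = (0.530435 - 0.493384) / (1 - 0.493384)
kappa = 0.0731

0.0731


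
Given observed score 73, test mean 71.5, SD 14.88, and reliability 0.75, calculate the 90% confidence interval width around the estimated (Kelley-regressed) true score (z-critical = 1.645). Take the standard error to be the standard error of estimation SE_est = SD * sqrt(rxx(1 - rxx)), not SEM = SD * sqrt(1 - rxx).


True score estimate = 0.75*73 + 0.25*71.5 = 72.625
SE_est = SD * sqrt(rxx * (1 - rxx)) = 14.88 * sqrt(0.75 * 0.25) = 14.88 * sqrt(0.1875) = 6.443229
CI = T_est +/- z * SE_est, so width = 2 * z * SE_est = 2 * 1.645 * 6.443229
Width = 21.1982

21.1982


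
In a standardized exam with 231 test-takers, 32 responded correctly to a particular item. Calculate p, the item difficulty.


Item difficulty p = number correct / total examinees
p = 32 / 231
p = 0.1385

0.1385


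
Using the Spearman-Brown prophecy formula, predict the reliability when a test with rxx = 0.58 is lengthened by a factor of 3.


r_new = (n * rxx) / (1 + (n-1) * rxx)
r_new = (3 * 0.58) / (1 + 2 * 0.58)
r_new = 1.74 / 2.16
r_new = 0.8056

0.8056


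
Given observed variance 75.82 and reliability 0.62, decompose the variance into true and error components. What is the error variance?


var_true = rxx * var_obs = 0.62 * 75.82 = 47.0084
var_error = var_obs - var_true
var_error = 75.82 - 47.0084
var_error = 28.8116

28.8116


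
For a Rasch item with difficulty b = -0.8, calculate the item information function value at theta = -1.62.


P = 1/(1+exp(-(-1.62--0.8))) = 0.3058
I = P*(1-P) = 0.3058 * 0.6942
I = 0.2123

0.2123


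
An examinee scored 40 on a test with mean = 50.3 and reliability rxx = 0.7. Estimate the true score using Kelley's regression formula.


T_est = rxx * X + (1 - rxx) * mean
T_est = 0.7 * 40 + 0.3 * 50.3
T_est = 28.0 + 15.09
T_est = 43.09

43.09


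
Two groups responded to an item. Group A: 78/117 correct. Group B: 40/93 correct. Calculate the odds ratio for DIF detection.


Odds_A = 78/39 = 2.0
Odds_B = 40/53 = 0.7547
OR = Odds_A / Odds_B = 2.0 / 0.7547
Exactly, OR = (78 * 53) / (39 * 40) = 4134 / 1560
OR = 2.65

2.65


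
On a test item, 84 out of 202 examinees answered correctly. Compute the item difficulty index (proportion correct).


Item difficulty p = number correct / total examinees
p = 84 / 202
p = 0.4158

0.4158


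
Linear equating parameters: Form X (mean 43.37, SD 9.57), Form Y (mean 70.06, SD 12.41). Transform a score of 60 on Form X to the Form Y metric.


slope = SD_Y / SD_X = 12.41 / 9.57 ~ 1.2968
intercept = mean_Y - slope * mean_X = 70.06 - (12.41 / 9.57) * 43.37 ~ 13.8195
Y = slope * X + intercept. To avoid rounding drift from the rounded slope/intercept, evaluate the equivalent form Y = mean_Y + SD_Y * (X - mean_X) / SD_X at full precision:
Y = 70.06 + 12.41 * (60 - 43.37) / 9.57
Y = 70.06 + 12.41 * 16.63 / 9.57
Y = 70.06 + 206.3783 / 9.57
Y = 70.06 + 21.5651
Y = 91.6251

91.6251


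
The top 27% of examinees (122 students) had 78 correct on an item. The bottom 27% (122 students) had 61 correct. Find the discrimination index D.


p_upper = 78/122 = 0.6393
p_lower = 61/122 = 0.5
D = 0.6393 - 0.5 = 0.1393

0.1393


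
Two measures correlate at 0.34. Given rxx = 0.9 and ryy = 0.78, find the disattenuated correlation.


r_corrected = rxy / sqrt(rxx * ryy)
= 0.34 / sqrt(0.9 * 0.78)
= 0.34 / sqrt(0.702)
= 0.34 / 0.837854
r_corrected = 0.4058

0.4058


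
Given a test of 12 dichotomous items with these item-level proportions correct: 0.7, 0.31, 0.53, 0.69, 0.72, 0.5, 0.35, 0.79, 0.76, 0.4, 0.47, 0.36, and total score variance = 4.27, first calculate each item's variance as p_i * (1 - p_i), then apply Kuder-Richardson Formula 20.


For each item, compute p_i * q_i:
  Item 1: 0.7 * 0.3 = 0.21
  Item 2: 0.31 * 0.69 = 0.2139
  Item 3: 0.53 * 0.47 = 0.2491
  Item 4: 0.69 * 0.31 = 0.2139
  Item 5: 0.72 * 0.28 = 0.2016
  Item 6: 0.5 * 0.5 = 0.25
  Item 7: 0.35 * 0.65 = 0.2275
  Item 8: 0.79 * 0.21 = 0.1659
  Item 9: 0.76 * 0.24 = 0.1824
  Item 10: 0.4 * 0.6 = 0.24
  Item 11: 0.47 * 0.53 = 0.2491
  Item 12: 0.36 * 0.64 = 0.2304
Sum(p_i * q_i) = 0.21 + 0.2139 + 0.2491 + 0.2139 + 0.2016 + 0.25 + 0.2275 + 0.1659 + 0.1824 + 0.24 + 0.2491 + 0.2304 = 2.6338
KR-20 = (k/(k-1)) * (1 - Sum(p_i*q_i) / Var_total)
= (12/11) * (1 - 2.6338/4.27)
= 1.0909 * 0.3832
KR-20 = 0.418

0.418


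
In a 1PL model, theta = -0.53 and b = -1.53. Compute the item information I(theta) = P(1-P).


P = 1/(1+exp(-(-0.53--1.53))) = 0.7311
I = P*(1-P) = 0.7311 * 0.2689
I = 0.1966

0.1966


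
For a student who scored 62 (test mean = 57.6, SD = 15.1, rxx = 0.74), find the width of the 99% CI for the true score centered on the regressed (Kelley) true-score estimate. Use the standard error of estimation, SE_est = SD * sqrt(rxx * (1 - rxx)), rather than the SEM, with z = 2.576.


True score estimate = 0.74*62 + 0.26*57.6 = 60.856
SE_est = SD * sqrt(rxx * (1 - rxx)) = 15.1 * sqrt(0.74 * 0.26) = 15.1 * sqrt(0.1924) = 6.623377
CI = T_est +/- z * SE_est, so width = 2 * z * SE_est = 2 * 2.576 * 6.623377
Width = 34.1236

34.1236


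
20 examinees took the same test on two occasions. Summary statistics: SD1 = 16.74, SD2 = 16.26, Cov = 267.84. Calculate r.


r = cov(X,Y) / (SD_X * SD_Y)
r = 267.84 / (16.74 * 16.26)
r = 267.84 / 272.1924
r = 0.984

0.984


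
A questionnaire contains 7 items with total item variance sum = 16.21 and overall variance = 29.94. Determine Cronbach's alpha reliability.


alpha = (k/(k-1)) * (1 - sum(si^2)/s_total^2)
= (7/6) * (1 - 16.21/29.94)
alpha = 0.535

0.535


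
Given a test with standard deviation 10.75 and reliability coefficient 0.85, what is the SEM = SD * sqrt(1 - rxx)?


SEM = SD * sqrt(1 - rxx)
SEM = 10.75 * sqrt(1 - 0.85)
SEM = 10.75 * sqrt(0.15) = 10.75 * 0.387298
SEM = 4.1635

4.1635


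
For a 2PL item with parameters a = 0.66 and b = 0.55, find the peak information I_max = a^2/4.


For 2PL, max info at theta = b = 0.55
I_max = a^2 / 4 = 0.66^2 / 4
= 0.4356 / 4
I_max = 0.1089

0.1089


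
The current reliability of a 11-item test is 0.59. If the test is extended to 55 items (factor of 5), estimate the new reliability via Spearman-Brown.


r_new = (n * rxx) / (1 + (n-1) * rxx)
r_new = (5 * 0.59) / (1 + 4 * 0.59)
r_new = 2.95 / 3.36
r_new = 0.878

0.878


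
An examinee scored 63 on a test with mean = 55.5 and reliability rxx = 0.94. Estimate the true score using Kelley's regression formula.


T_est = rxx * X + (1 - rxx) * mean
T_est = 0.94 * 63 + 0.06 * 55.5
T_est = 59.22 + 3.33
T_est = 62.55

62.55


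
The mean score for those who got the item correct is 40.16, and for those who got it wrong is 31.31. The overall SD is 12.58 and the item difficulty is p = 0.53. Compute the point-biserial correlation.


q = 1 - p = 0.47
rpb = ((M1 - M0) / SD) * sqrt(p * q)
rpb = ((40.16 - 31.31) / 12.58) * sqrt(0.53 * 0.47)
rpb = 0.3511

0.3511


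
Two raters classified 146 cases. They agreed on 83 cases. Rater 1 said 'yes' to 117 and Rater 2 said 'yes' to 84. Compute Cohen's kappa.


P_o = 83/146 = 0.568493
P_e = (117*84 + 29*62) / 21316 = 0.545412
kappa = (P_o - P_e) / (1 - P_e)
kappa = (0.568493 - 0.545412) / (1 - 0.545412)
kappa = 0.0508

0.0508


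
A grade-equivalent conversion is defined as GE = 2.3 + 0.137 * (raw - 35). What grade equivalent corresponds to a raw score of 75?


raw - median = 75 - 35 = 40
slope * diff = 0.137 * 40 = 5.48
GE = 2.3 + 5.48
GE = 7.78

7.78


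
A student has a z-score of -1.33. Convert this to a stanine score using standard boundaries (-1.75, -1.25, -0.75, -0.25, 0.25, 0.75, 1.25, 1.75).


Stanine boundaries: [-1.75, -1.25, -0.75, -0.25, 0.25, 0.75, 1.25, 1.75]
z = -1.33
Check each boundary:
  z >= -1.75 -> could be stanine 2
  z < -1.25
  z < -0.75
  z < -0.25
  z < 0.25
  z < 0.75
  z < 1.25
  z < 1.75
Highest qualifying boundary gives stanine = 2

2


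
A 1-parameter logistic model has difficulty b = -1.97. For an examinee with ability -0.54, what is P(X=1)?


theta - b = -0.54 - -1.97 = 1.43
exp(-(theta - b)) = exp(-1.43) = 0.2393
P = 1 / (1 + 0.2393)
P = 0.8069

0.8069


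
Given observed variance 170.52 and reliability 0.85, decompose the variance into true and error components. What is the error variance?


var_true = rxx * var_obs = 0.85 * 170.52 = 144.942
var_error = var_obs - var_true
var_error = 170.52 - 144.942
var_error = 25.578

25.578


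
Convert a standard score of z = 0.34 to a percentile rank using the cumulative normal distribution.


CDF(z) = 0.5 * (1 + erf(z/sqrt(2)))
erf(0.2404) = 0.2661
CDF = 0.6331
Percentile rank = 0.6331 * 100 = 63.31

63.31


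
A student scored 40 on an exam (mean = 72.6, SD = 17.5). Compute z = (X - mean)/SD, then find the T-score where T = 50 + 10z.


z = (X - mean) / SD = (40 - 72.6) / 17.5
z = -32.6 / 17.5
z = -1.8629
T-score = T = 50 + 10z
Carry z at full precision (z = -32.6 / 17.5) into the conversion:
T-score = 50 + 10 * (-32.6 / 17.5) = 50 + -326 / 17.5
T-score = 50 + -18.6286
T-score = 31.3714

31.3714


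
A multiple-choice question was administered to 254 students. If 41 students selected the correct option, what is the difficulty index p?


Item difficulty p = number correct / total examinees
p = 41 / 254
p = 0.1614

0.1614


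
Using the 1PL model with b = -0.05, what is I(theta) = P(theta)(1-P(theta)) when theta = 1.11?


P = 1/(1+exp(-(1.11--0.05))) = 0.7613
I = P*(1-P) = 0.7613 * 0.2387
I = 0.1817

0.1817


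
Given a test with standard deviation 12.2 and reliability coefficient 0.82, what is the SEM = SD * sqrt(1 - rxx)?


SEM = SD * sqrt(1 - rxx)
SEM = 12.2 * sqrt(1 - 0.82)
SEM = 12.2 * sqrt(0.18) = 12.2 * 0.424264
SEM = 5.176

5.176


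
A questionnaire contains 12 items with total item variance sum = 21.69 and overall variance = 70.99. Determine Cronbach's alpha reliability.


alpha = (k/(k-1)) * (1 - sum(si^2)/s_total^2)
= (12/11) * (1 - 21.69/70.99)
alpha = 0.7576

0.7576


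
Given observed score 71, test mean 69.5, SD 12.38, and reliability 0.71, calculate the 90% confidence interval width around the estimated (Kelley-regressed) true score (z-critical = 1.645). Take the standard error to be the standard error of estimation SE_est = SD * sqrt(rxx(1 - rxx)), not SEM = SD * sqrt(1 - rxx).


True score estimate = 0.71*71 + 0.29*69.5 = 70.565
SE_est = SD * sqrt(rxx * (1 - rxx)) = 12.38 * sqrt(0.71 * 0.29) = 12.38 * sqrt(0.2059) = 5.617574
CI = T_est +/- z * SE_est, so width = 2 * z * SE_est = 2 * 1.645 * 5.617574
Width = 18.4818

18.4818


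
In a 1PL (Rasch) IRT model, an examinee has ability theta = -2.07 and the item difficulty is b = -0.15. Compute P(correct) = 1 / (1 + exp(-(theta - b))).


theta - b = -2.07 - -0.15 = -1.92
exp(-(theta - b)) = exp(1.92) = 6.821
P = 1 / (1 + 6.821)
P = 0.1279

0.1279


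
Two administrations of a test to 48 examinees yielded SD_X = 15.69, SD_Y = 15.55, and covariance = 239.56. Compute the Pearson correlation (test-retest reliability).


r = cov(X,Y) / (SD_X * SD_Y)
r = 239.56 / (15.69 * 15.55)
r = 239.56 / 243.9795
r = 0.9819

0.9819


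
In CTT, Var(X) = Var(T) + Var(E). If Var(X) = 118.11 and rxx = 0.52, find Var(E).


var_true = rxx * var_obs = 0.52 * 118.11 = 61.4172
var_error = var_obs - var_true
var_error = 118.11 - 61.4172
var_error = 56.6928

56.6928


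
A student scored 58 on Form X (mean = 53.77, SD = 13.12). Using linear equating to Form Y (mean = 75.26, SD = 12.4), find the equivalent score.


slope = SD_Y / SD_X = 12.4 / 13.12 ~ 0.9451
intercept = mean_Y - slope * mean_X = 75.26 - (12.4 / 13.12) * 53.77 ~ 24.4408
Y = slope * X + intercept. To avoid rounding drift from the rounded slope/intercept, evaluate the equivalent form Y = mean_Y + SD_Y * (X - mean_X) / SD_X at full precision:
Y = 75.26 + 12.4 * (58 - 53.77) / 13.12
Y = 75.26 + 12.4 * 4.23 / 13.12
Y = 75.26 + 52.452 / 13.12
Y = 75.26 + 3.9979
Y = 79.2579

79.2579


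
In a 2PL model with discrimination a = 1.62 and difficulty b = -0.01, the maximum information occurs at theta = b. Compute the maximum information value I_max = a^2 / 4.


For 2PL, max info at theta = b = -0.01
I_max = a^2 / 4 = 1.62^2 / 4
= 2.6244 / 4
I_max = 0.6561

0.6561


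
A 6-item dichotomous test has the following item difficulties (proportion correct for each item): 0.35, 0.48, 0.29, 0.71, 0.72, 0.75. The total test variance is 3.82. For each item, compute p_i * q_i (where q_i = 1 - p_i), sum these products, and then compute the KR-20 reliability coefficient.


For each item, compute p_i * q_i:
  Item 1: 0.35 * 0.65 = 0.2275
  Item 2: 0.48 * 0.52 = 0.2496
  Item 3: 0.29 * 0.71 = 0.2059
  Item 4: 0.71 * 0.29 = 0.2059
  Item 5: 0.72 * 0.28 = 0.2016
  Item 6: 0.75 * 0.25 = 0.1875
Sum(p_i * q_i) = 0.2275 + 0.2496 + 0.2059 + 0.2059 + 0.2016 + 0.1875 = 1.278
KR-20 = (k/(k-1)) * (1 - Sum(p_i*q_i) / Var_total)
= (6/5) * (1 - 1.278/3.82)
= 1.2 * 0.6654
KR-20 = 0.7985

0.7985


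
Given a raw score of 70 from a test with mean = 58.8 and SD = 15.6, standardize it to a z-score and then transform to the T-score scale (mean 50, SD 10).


z = (X - mean) / SD = (70 - 58.8) / 15.6
z = 11.2 / 15.6
z = 0.7179
T-score = T = 50 + 10z
Carry z at full precision (z = 11.2 / 15.6) into the conversion:
T-score = 50 + 10 * (11.2 / 15.6) = 50 + 112 / 15.6
T-score = 50 + 7.1795
T-score = 57.1795

57.1795
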